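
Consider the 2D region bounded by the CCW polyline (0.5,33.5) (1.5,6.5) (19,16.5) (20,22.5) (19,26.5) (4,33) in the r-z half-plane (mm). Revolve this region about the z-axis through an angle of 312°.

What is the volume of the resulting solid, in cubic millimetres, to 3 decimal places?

Volume = 16511.783 mm³

Profile (r,z), 6 vertices: (0.5,33.5) (1.5,6.5) (19,16.5) (20,22.5) (19,26.5) (4,33)
edge 0: (0.5,33.5)→(1.5,6.5)  cross = 0.5·6.5 − 1.5·33.5 = -47.0000; (r_i+r_j)·cross = 2·-47.0000 = -94.0000
edge 1: (1.5,6.5)→(19,16.5)  cross = 1.5·16.5 − 19·6.5 = -98.7500; (r_i+r_j)·cross = 20.5·-98.7500 = -2024.3750
edge 2: (19,16.5)→(20,22.5)  cross = 19·22.5 − 20·16.5 = 97.5000; (r_i+r_j)·cross = 39·97.5000 = 3802.5000
edge 3: (20,22.5)→(19,26.5)  cross = 20·26.5 − 19·22.5 = 102.5000; (r_i+r_j)·cross = 39·102.5000 = 3997.5000
edge 4: (19,26.5)→(4,33)  cross = 19·33 − 4·26.5 = 521.0000; (r_i+r_j)·cross = 23·521.0000 = 11983.0000
edge 5: (4,33)→(0.5,33.5)  cross = 4·33.5 − 0.5·33 = 117.5000; (r_i+r_j)·cross = 4.5·117.5000 = 528.7500
Σcross = 692.7500 → A = |Σcross|/2 = 346.3750 mm²
Σ(r_i+r_j)·cross = 18193.3750 → first moment M = |Σ|/6 = 3032.2292
R_c = M/A = 3032.2292/346.3750 = 8.7542 mm
θ = 312° = 5.445427 rad
V = θ·R_c·A = 5.445427·8.7542·346.3750 = 16511.783 mm³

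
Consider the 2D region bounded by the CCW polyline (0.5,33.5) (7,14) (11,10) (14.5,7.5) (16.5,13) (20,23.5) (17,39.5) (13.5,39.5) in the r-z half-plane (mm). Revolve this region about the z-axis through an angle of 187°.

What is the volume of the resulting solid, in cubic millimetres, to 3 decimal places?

Volume = 14457.530 mm³

Profile (r,z), 8 vertices: (0.5,33.5) (7,14) (11,10) (14.5,7.5) (16.5,13) (20,23.5) (17,39.5) (13.5,39.5)
edge 0: (0.5,33.5)→(7,14)  cross = 0.5·14 − 7·33.5 = -227.5000; (r_i+r_j)·cross = 7.5·-227.5000 = -1706.2500
edge 1: (7,14)→(11,10)  cross = 7·10 − 11·14 = -84.0000; (r_i+r_j)·cross = 18·-84.0000 = -1512.0000
edge 2: (11,10)→(14.5,7.5)  cross = 11·7.5 − 14.5·10 = -62.5000; (r_i+r_j)·cross = 25.5·-62.5000 = -1593.7500
edge 3: (14.5,7.5)→(16.5,13)  cross = 14.5·13 − 16.5·7.5 = 64.7500; (r_i+r_j)·cross = 31·64.7500 = 2007.2500
edge 4: (16.5,13)→(20,23.5)  cross = 16.5·23.5 − 20·13 = 127.7500; (r_i+r_j)·cross = 36.5·127.7500 = 4662.8750
edge 5: (20,23.5)→(17,39.5)  cross = 20·39.5 − 17·23.5 = 390.5000; (r_i+r_j)·cross = 37·390.5000 = 14448.5000
edge 6: (17,39.5)→(13.5,39.5)  cross = 17·39.5 − 13.5·39.5 = 138.2500; (r_i+r_j)·cross = 30.5·138.2500 = 4216.6250
edge 7: (13.5,39.5)→(0.5,33.5)  cross = 13.5·33.5 − 0.5·39.5 = 432.5000; (r_i+r_j)·cross = 14·432.5000 = 6055.0000
Σcross = 779.7500 → A = |Σcross|/2 = 389.8750 mm²
Σ(r_i+r_j)·cross = 26578.2500 → first moment M = |Σ|/6 = 4429.7083
R_c = M/A = 4429.7083/389.8750 = 11.3619 mm
θ = 187° = 3.263766 rad
V = θ·R_c·A = 3.263766·11.3619·389.8750 = 14457.530 mm³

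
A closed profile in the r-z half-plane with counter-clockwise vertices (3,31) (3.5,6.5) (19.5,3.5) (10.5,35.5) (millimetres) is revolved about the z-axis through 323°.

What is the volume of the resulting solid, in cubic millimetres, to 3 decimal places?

Volume = 18236.563 mm³

Profile (r,z), 4 vertices: (3,31) (3.5,6.5) (19.5,3.5) (10.5,35.5)
edge 0: (3,31)→(3.5,6.5)  cross = 3·6.5 − 3.5·31 = -89.0000; (r_i+r_j)·cross = 6.5·-89.0000 = -578.5000
edge 1: (3.5,6.5)→(19.5,3.5)  cross = 3.5·3.5 − 19.5·6.5 = -114.5000; (r_i+r_j)·cross = 23·-114.5000 = -2633.5000
edge 2: (19.5,3.5)→(10.5,35.5)  cross = 19.5·35.5 − 10.5·3.5 = 655.5000; (r_i+r_j)·cross = 30·655.5000 = 19665.0000
edge 3: (10.5,35.5)→(3,31)  cross = 10.5·31 − 3·35.5 = 219.0000; (r_i+r_j)·cross = 13.5·219.0000 = 2956.5000
Σcross = 671.0000 → A = |Σcross|/2 = 335.5000 mm²
Σ(r_i+r_j)·cross = 19409.5000 → first moment M = |Σ|/6 = 3234.9167
R_c = M/A = 3234.9167/335.5000 = 9.6421 mm
θ = 323° = 5.637413 rad
V = θ·R_c·A = 5.637413·9.6421·335.5000 = 18236.563 mm³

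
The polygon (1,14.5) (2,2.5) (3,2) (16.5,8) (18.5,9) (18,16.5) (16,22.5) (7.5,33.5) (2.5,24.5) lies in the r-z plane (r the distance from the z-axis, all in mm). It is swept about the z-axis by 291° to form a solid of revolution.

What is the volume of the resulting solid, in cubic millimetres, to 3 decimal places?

Profile (r,z), 9 vertices: (1,14.5) (2,2.5) (3,2) (16.5,8) (18.5,9) (18,16.5) (16,22.5) (7.5,33.5) (2.5,24.5)
edge 0: (1,14.5)→(2,2.5)  cross = 1·2.5 − 2·14.5 = -26.5000; (r_i+r_j)·cross = 3·-26.5000 = -79.5000
edge 1: (2,2.5)→(3,2)  cross = 2·2 − 3·2.5 = -3.5000; (r_i+r_j)·cross = 5·-3.5000 = -17.5000
edge 2: (3,2)→(16.5,8)  cross = 3·8 − 16.5·2 = -9.0000; (r_i+r_j)·cross = 19.5·-9.0000 = -175.5000
edge 3: (16.5,8)→(18.5,9)  cross = 16.5·9 − 18.5·8 = 0.5000; (r_i+r_j)·cross = 35·0.5000 = 17.5000
edge 4: (18.5,9)→(18,16.5)  cross = 18.5·16.5 − 18·9 = 143.2500; (r_i+r_j)·cross = 36.5·143.2500 = 5228.6250
edge 5: (18,16.5)→(16,22.5)  cross = 18·22.5 − 16·16.5 = 141.0000; (r_i+r_j)·cross = 34·141.0000 = 4794.0000
edge 6: (16,22.5)→(7.5,33.5)  cross = 16·33.5 − 7.5·22.5 = 367.2500; (r_i+r_j)·cross = 23.5·367.2500 = 8630.3750
edge 7: (7.5,33.5)→(2.5,24.5)  cross = 7.5·24.5 − 2.5·33.5 = 100.0000; (r_i+r_j)·cross = 10·100.0000 = 1000.0000
edge 8: (2.5,24.5)→(1,14.5)  cross = 2.5·14.5 − 1·24.5 = 11.7500; (r_i+r_j)·cross = 3.5·11.7500 = 41.1250
Σcross = 724.7500 → A = |Σcross|/2 = 362.3750 mm²
Σ(r_i+r_j)·cross = 19439.1250 → first moment M = |Σ|/6 = 3239.8542
R_c = M/A = 3239.8542/362.3750 = 8.9406 mm
θ = 291° = 5.078908 rad
V = θ·R_c·A = 5.078908·8.9406·362.3750 = 16454.922 mm³

Volume = 16454.922 mm³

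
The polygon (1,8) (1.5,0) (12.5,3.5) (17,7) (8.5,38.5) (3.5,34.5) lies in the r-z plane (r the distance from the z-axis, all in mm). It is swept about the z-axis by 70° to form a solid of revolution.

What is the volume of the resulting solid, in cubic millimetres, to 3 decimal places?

Volume = 3647.833 mm³

Profile (r,z), 6 vertices: (1,8) (1.5,0) (12.5,3.5) (17,7) (8.5,38.5) (3.5,34.5)
edge 0: (1,8)→(1.5,0)  cross = 1·0 − 1.5·8 = -12.0000; (r_i+r_j)·cross = 2.5·-12.0000 = -30.0000
edge 1: (1.5,0)→(12.5,3.5)  cross = 1.5·3.5 − 12.5·0 = 5.2500; (r_i+r_j)·cross = 14·5.2500 = 73.5000
edge 2: (12.5,3.5)→(17,7)  cross = 12.5·7 − 17·3.5 = 28.0000; (r_i+r_j)·cross = 29.5·28.0000 = 826.0000
edge 3: (17,7)→(8.5,38.5)  cross = 17·38.5 − 8.5·7 = 595.0000; (r_i+r_j)·cross = 25.5·595.0000 = 15172.5000
edge 4: (8.5,38.5)→(3.5,34.5)  cross = 8.5·34.5 − 3.5·38.5 = 158.5000; (r_i+r_j)·cross = 12·158.5000 = 1902.0000
edge 5: (3.5,34.5)→(1,8)  cross = 3.5·8 − 1·34.5 = -6.5000; (r_i+r_j)·cross = 4.5·-6.5000 = -29.2500
Σcross = 768.2500 → A = |Σcross|/2 = 384.1250 mm²
Σ(r_i+r_j)·cross = 17914.7500 → first moment M = |Σ|/6 = 2985.7917
R_c = M/A = 2985.7917/384.1250 = 7.7730 mm
θ = 70° = 1.221730 rad
V = θ·R_c·A = 1.221730·7.7730·384.1250 = 3647.833 mm³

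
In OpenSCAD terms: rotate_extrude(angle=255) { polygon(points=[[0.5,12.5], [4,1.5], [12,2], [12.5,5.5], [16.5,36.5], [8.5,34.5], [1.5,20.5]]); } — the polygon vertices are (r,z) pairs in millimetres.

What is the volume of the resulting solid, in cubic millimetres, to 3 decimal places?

Profile (r,z), 7 vertices: (0.5,12.5) (4,1.5) (12,2) (12.5,5.5) (16.5,36.5) (8.5,34.5) (1.5,20.5)
edge 0: (0.5,12.5)→(4,1.5)  cross = 0.5·1.5 − 4·12.5 = -49.2500; (r_i+r_j)·cross = 4.5·-49.2500 = -221.6250
edge 1: (4,1.5)→(12,2)  cross = 4·2 − 12·1.5 = -10.0000; (r_i+r_j)·cross = 16·-10.0000 = -160.0000
edge 2: (12,2)→(12.5,5.5)  cross = 12·5.5 − 12.5·2 = 41.0000; (r_i+r_j)·cross = 24.5·41.0000 = 1004.5000
edge 3: (12.5,5.5)→(16.5,36.5)  cross = 12.5·36.5 − 16.5·5.5 = 365.5000; (r_i+r_j)·cross = 29·365.5000 = 10599.5000
edge 4: (16.5,36.5)→(8.5,34.5)  cross = 16.5·34.5 − 8.5·36.5 = 259.0000; (r_i+r_j)·cross = 25·259.0000 = 6475.0000
edge 5: (8.5,34.5)→(1.5,20.5)  cross = 8.5·20.5 − 1.5·34.5 = 122.5000; (r_i+r_j)·cross = 10·122.5000 = 1225.0000
edge 6: (1.5,20.5)→(0.5,12.5)  cross = 1.5·12.5 − 0.5·20.5 = 8.5000; (r_i+r_j)·cross = 2·8.5000 = 17.0000
Σcross = 737.2500 → A = |Σcross|/2 = 368.6250 mm²
Σ(r_i+r_j)·cross = 18939.3750 → first moment M = |Σ|/6 = 3156.5625
R_c = M/A = 3156.5625/368.6250 = 8.5631 mm
θ = 255° = 4.450590 rad
V = θ·R_c·A = 4.450590·8.5631·368.6250 = 14048.564 mm³

Volume = 14048.564 mm³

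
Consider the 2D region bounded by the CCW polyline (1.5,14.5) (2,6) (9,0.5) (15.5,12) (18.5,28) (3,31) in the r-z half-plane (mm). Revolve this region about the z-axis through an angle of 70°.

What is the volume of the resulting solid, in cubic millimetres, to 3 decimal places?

Volume = 3975.078 mm³

Profile (r,z), 6 vertices: (1.5,14.5) (2,6) (9,0.5) (15.5,12) (18.5,28) (3,31)
edge 0: (1.5,14.5)→(2,6)  cross = 1.5·6 − 2·14.5 = -20.0000; (r_i+r_j)·cross = 3.5·-20.0000 = -70.0000
edge 1: (2,6)→(9,0.5)  cross = 2·0.5 − 9·6 = -53.0000; (r_i+r_j)·cross = 11·-53.0000 = -583.0000
edge 2: (9,0.5)→(15.5,12)  cross = 9·12 − 15.5·0.5 = 100.2500; (r_i+r_j)·cross = 24.5·100.2500 = 2456.1250
edge 3: (15.5,12)→(18.5,28)  cross = 15.5·28 − 18.5·12 = 212.0000; (r_i+r_j)·cross = 34·212.0000 = 7208.0000
edge 4: (18.5,28)→(3,31)  cross = 18.5·31 − 3·28 = 489.5000; (r_i+r_j)·cross = 21.5·489.5000 = 10524.2500
edge 5: (3,31)→(1.5,14.5)  cross = 3·14.5 − 1.5·31 = -3.0000; (r_i+r_j)·cross = 4.5·-3.0000 = -13.5000
Σcross = 725.7500 → A = |Σcross|/2 = 362.8750 mm²
Σ(r_i+r_j)·cross = 19521.8750 → first moment M = |Σ|/6 = 3253.6458
R_c = M/A = 3253.6458/362.8750 = 8.9663 mm
θ = 70° = 1.221730 rad
V = θ·R_c·A = 1.221730·8.9663·362.8750 = 3975.078 mm³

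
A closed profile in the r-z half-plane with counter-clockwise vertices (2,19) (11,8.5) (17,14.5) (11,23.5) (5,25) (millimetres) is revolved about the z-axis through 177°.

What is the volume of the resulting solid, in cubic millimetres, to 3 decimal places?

Profile (r,z), 5 vertices: (2,19) (11,8.5) (17,14.5) (11,23.5) (5,25)
edge 0: (2,19)→(11,8.5)  cross = 2·8.5 − 11·19 = -192.0000; (r_i+r_j)·cross = 13·-192.0000 = -2496.0000
edge 1: (11,8.5)→(17,14.5)  cross = 11·14.5 − 17·8.5 = 15.0000; (r_i+r_j)·cross = 28·15.0000 = 420.0000
edge 2: (17,14.5)→(11,23.5)  cross = 17·23.5 − 11·14.5 = 240.0000; (r_i+r_j)·cross = 28·240.0000 = 6720.0000
edge 3: (11,23.5)→(5,25)  cross = 11·25 − 5·23.5 = 157.5000; (r_i+r_j)·cross = 16·157.5000 = 2520.0000
edge 4: (5,25)→(2,19)  cross = 5·19 − 2·25 = 45.0000; (r_i+r_j)·cross = 7·45.0000 = 315.0000
Σcross = 265.5000 → A = |Σcross|/2 = 132.7500 mm²
Σ(r_i+r_j)·cross = 7479.0000 → first moment M = |Σ|/6 = 1246.5000
R_c = M/A = 1246.5000/132.7500 = 9.3898 mm
θ = 177° = 3.089233 rad
V = θ·R_c·A = 3.089233·9.3898·132.7500 = 3850.729 mm³

Volume = 3850.729 mm³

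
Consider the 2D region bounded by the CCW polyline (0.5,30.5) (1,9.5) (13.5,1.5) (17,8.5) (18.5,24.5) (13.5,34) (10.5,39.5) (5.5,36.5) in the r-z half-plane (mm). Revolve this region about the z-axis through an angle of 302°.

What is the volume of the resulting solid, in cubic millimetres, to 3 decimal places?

Profile (r,z), 8 vertices: (0.5,30.5) (1,9.5) (13.5,1.5) (17,8.5) (18.5,24.5) (13.5,34) (10.5,39.5) (5.5,36.5)
edge 0: (0.5,30.5)→(1,9.5)  cross = 0.5·9.5 − 1·30.5 = -25.7500; (r_i+r_j)·cross = 1.5·-25.7500 = -38.6250
edge 1: (1,9.5)→(13.5,1.5)  cross = 1·1.5 − 13.5·9.5 = -126.7500; (r_i+r_j)·cross = 14.5·-126.7500 = -1837.8750
edge 2: (13.5,1.5)→(17,8.5)  cross = 13.5·8.5 − 17·1.5 = 89.2500; (r_i+r_j)·cross = 30.5·89.2500 = 2722.1250
edge 3: (17,8.5)→(18.5,24.5)  cross = 17·24.5 − 18.5·8.5 = 259.2500; (r_i+r_j)·cross = 35.5·259.2500 = 9203.3750
edge 4: (18.5,24.5)→(13.5,34)  cross = 18.5·34 − 13.5·24.5 = 298.2500; (r_i+r_j)·cross = 32·298.2500 = 9544.0000
edge 5: (13.5,34)→(10.5,39.5)  cross = 13.5·39.5 − 10.5·34 = 176.2500; (r_i+r_j)·cross = 24·176.2500 = 4230.0000
edge 6: (10.5,39.5)→(5.5,36.5)  cross = 10.5·36.5 − 5.5·39.5 = 166.0000; (r_i+r_j)·cross = 16·166.0000 = 2656.0000
edge 7: (5.5,36.5)→(0.5,30.5)  cross = 5.5·30.5 − 0.5·36.5 = 149.5000; (r_i+r_j)·cross = 6·149.5000 = 897.0000
Σcross = 986.0000 → A = |Σcross|/2 = 493.0000 mm²
Σ(r_i+r_j)·cross = 27376.0000 → first moment M = |Σ|/6 = 4562.6667
R_c = M/A = 4562.6667/493.0000 = 9.2549 mm
θ = 302° = 5.270894 rad
V = θ·R_c·A = 5.270894·9.2549·493.0000 = 24049.334 mm³

Volume = 24049.334 mm³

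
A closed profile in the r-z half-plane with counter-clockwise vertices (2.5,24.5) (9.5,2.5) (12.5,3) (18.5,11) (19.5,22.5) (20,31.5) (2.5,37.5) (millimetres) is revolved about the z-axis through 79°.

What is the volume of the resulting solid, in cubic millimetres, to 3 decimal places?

Volume = 6631.732 mm³

Profile (r,z), 7 vertices: (2.5,24.5) (9.5,2.5) (12.5,3) (18.5,11) (19.5,22.5) (20,31.5) (2.5,37.5)
edge 0: (2.5,24.5)→(9.5,2.5)  cross = 2.5·2.5 − 9.5·24.5 = -226.5000; (r_i+r_j)·cross = 12·-226.5000 = -2718.0000
edge 1: (9.5,2.5)→(12.5,3)  cross = 9.5·3 − 12.5·2.5 = -2.7500; (r_i+r_j)·cross = 22·-2.7500 = -60.5000
edge 2: (12.5,3)→(18.5,11)  cross = 12.5·11 − 18.5·3 = 82.0000; (r_i+r_j)·cross = 31·82.0000 = 2542.0000
edge 3: (18.5,11)→(19.5,22.5)  cross = 18.5·22.5 − 19.5·11 = 201.7500; (r_i+r_j)·cross = 38·201.7500 = 7666.5000
edge 4: (19.5,22.5)→(20,31.5)  cross = 19.5·31.5 − 20·22.5 = 164.2500; (r_i+r_j)·cross = 39.5·164.2500 = 6487.8750
edge 5: (20,31.5)→(2.5,37.5)  cross = 20·37.5 − 2.5·31.5 = 671.2500; (r_i+r_j)·cross = 22.5·671.2500 = 15103.1250
edge 6: (2.5,37.5)→(2.5,24.5)  cross = 2.5·24.5 − 2.5·37.5 = -32.5000; (r_i+r_j)·cross = 5·-32.5000 = -162.5000
Σcross = 857.5000 → A = |Σcross|/2 = 428.7500 mm²
Σ(r_i+r_j)·cross = 28858.5000 → first moment M = |Σ|/6 = 4809.7500
R_c = M/A = 4809.7500/428.7500 = 11.2181 mm
θ = 79° = 1.378810 rad
V = θ·R_c·A = 1.378810·11.2181·428.7500 = 6631.732 mm³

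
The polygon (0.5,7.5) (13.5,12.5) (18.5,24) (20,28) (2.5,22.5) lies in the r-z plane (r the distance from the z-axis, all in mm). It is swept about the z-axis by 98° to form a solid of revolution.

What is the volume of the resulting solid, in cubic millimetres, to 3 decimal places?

Volume = 3327.770 mm³

Profile (r,z), 5 vertices: (0.5,7.5) (13.5,12.5) (18.5,24) (20,28) (2.5,22.5)
edge 0: (0.5,7.5)→(13.5,12.5)  cross = 0.5·12.5 − 13.5·7.5 = -95.0000; (r_i+r_j)·cross = 14·-95.0000 = -1330.0000
edge 1: (13.5,12.5)→(18.5,24)  cross = 13.5·24 − 18.5·12.5 = 92.7500; (r_i+r_j)·cross = 32·92.7500 = 2968.0000
edge 2: (18.5,24)→(20,28)  cross = 18.5·28 − 20·24 = 38.0000; (r_i+r_j)·cross = 38.5·38.0000 = 1463.0000
edge 3: (20,28)→(2.5,22.5)  cross = 20·22.5 − 2.5·28 = 380.0000; (r_i+r_j)·cross = 22.5·380.0000 = 8550.0000
edge 4: (2.5,22.5)→(0.5,7.5)  cross = 2.5·7.5 − 0.5·22.5 = 7.5000; (r_i+r_j)·cross = 3·7.5000 = 22.5000
Σcross = 423.2500 → A = |Σcross|/2 = 211.6250 mm²
Σ(r_i+r_j)·cross = 11673.5000 → first moment M = |Σ|/6 = 1945.5833
R_c = M/A = 1945.5833/211.6250 = 9.1935 mm
θ = 98° = 1.710423 rad
V = θ·R_c·A = 1.710423·9.1935·211.6250 = 3327.770 mm³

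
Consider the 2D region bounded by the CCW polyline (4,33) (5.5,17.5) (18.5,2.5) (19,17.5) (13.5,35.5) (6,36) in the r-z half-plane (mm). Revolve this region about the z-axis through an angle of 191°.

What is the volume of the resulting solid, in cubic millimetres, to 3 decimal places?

Profile (r,z), 6 vertices: (4,33) (5.5,17.5) (18.5,2.5) (19,17.5) (13.5,35.5) (6,36)
edge 0: (4,33)→(5.5,17.5)  cross = 4·17.5 − 5.5·33 = -111.5000; (r_i+r_j)·cross = 9.5·-111.5000 = -1059.2500
edge 1: (5.5,17.5)→(18.5,2.5)  cross = 5.5·2.5 − 18.5·17.5 = -310.0000; (r_i+r_j)·cross = 24·-310.0000 = -7440.0000
edge 2: (18.5,2.5)→(19,17.5)  cross = 18.5·17.5 − 19·2.5 = 276.2500; (r_i+r_j)·cross = 37.5·276.2500 = 10359.3750
edge 3: (19,17.5)→(13.5,35.5)  cross = 19·35.5 − 13.5·17.5 = 438.2500; (r_i+r_j)·cross = 32.5·438.2500 = 14243.1250
edge 4: (13.5,35.5)→(6,36)  cross = 13.5·36 − 6·35.5 = 273.0000; (r_i+r_j)·cross = 19.5·273.0000 = 5323.5000
edge 5: (6,36)→(4,33)  cross = 6·33 − 4·36 = 54.0000; (r_i+r_j)·cross = 10·54.0000 = 540.0000
Σcross = 620.0000 → A = |Σcross|/2 = 310.0000 mm²
Σ(r_i+r_j)·cross = 21966.7500 → first moment M = |Σ|/6 = 3661.1250
R_c = M/A = 3661.1250/310.0000 = 11.8101 mm
θ = 191° = 3.333579 rad
V = θ·R_c·A = 3.333579·11.8101·310.0000 = 12204.649 mm³

Volume = 12204.649 mm³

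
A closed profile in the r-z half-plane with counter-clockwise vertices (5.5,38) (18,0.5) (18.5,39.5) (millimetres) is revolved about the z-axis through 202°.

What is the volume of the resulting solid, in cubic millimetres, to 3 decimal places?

Volume = 12493.721 mm³

Profile (r,z), 3 vertices: (5.5,38) (18,0.5) (18.5,39.5)
edge 0: (5.5,38)→(18,0.5)  cross = 5.5·0.5 − 18·38 = -681.2500; (r_i+r_j)·cross = 23.5·-681.2500 = -16009.3750
edge 1: (18,0.5)→(18.5,39.5)  cross = 18·39.5 − 18.5·0.5 = 701.7500; (r_i+r_j)·cross = 36.5·701.7500 = 25613.8750
edge 2: (18.5,39.5)→(5.5,38)  cross = 18.5·38 − 5.5·39.5 = 485.7500; (r_i+r_j)·cross = 24·485.7500 = 11658.0000
Σcross = 506.2500 → A = |Σcross|/2 = 253.1250 mm²
Σ(r_i+r_j)·cross = 21262.5000 → first moment M = |Σ|/6 = 3543.7500
R_c = M/A = 3543.7500/253.1250 = 14.0000 mm
θ = 202° = 3.525565 rad
V = θ·R_c·A = 3.525565·14.0000·253.1250 = 12493.721 mm³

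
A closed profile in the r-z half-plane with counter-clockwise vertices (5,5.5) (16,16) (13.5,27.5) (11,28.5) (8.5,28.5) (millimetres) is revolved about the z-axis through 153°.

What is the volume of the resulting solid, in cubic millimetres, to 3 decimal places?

Profile (r,z), 5 vertices: (5,5.5) (16,16) (13.5,27.5) (11,28.5) (8.5,28.5)
edge 0: (5,5.5)→(16,16)  cross = 5·16 − 16·5.5 = -8.0000; (r_i+r_j)·cross = 21·-8.0000 = -168.0000
edge 1: (16,16)→(13.5,27.5)  cross = 16·27.5 − 13.5·16 = 224.0000; (r_i+r_j)·cross = 29.5·224.0000 = 6608.0000
edge 2: (13.5,27.5)→(11,28.5)  cross = 13.5·28.5 − 11·27.5 = 82.2500; (r_i+r_j)·cross = 24.5·82.2500 = 2015.1250
edge 3: (11,28.5)→(8.5,28.5)  cross = 11·28.5 − 8.5·28.5 = 71.2500; (r_i+r_j)·cross = 19.5·71.2500 = 1389.3750
edge 4: (8.5,28.5)→(5,5.5)  cross = 8.5·5.5 − 5·28.5 = -95.7500; (r_i+r_j)·cross = 13.5·-95.7500 = -1292.6250
Σcross = 273.7500 → A = |Σcross|/2 = 136.8750 mm²
Σ(r_i+r_j)·cross = 8551.8750 → first moment M = |Σ|/6 = 1425.3125
R_c = M/A = 1425.3125/136.8750 = 10.4132 mm
θ = 153° = 2.670354 rad
V = θ·R_c·A = 2.670354·10.4132·136.8750 = 3806.089 mm³

Volume = 3806.089 mm³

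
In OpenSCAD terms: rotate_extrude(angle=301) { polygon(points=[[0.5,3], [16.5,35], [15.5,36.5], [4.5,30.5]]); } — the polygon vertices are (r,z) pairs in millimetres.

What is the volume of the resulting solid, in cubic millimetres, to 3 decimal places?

Volume = 6592.412 mm³

Profile (r,z), 4 vertices: (0.5,3) (16.5,35) (15.5,36.5) (4.5,30.5)
edge 0: (0.5,3)→(16.5,35)  cross = 0.5·35 − 16.5·3 = -32.0000; (r_i+r_j)·cross = 17·-32.0000 = -544.0000
edge 1: (16.5,35)→(15.5,36.5)  cross = 16.5·36.5 − 15.5·35 = 59.7500; (r_i+r_j)·cross = 32·59.7500 = 1912.0000
edge 2: (15.5,36.5)→(4.5,30.5)  cross = 15.5·30.5 − 4.5·36.5 = 308.5000; (r_i+r_j)·cross = 20·308.5000 = 6170.0000
edge 3: (4.5,30.5)→(0.5,3)  cross = 4.5·3 − 0.5·30.5 = -1.7500; (r_i+r_j)·cross = 5·-1.7500 = -8.7500
Σcross = 334.5000 → A = |Σcross|/2 = 167.2500 mm²
Σ(r_i+r_j)·cross = 7529.2500 → first moment M = |Σ|/6 = 1254.8750
R_c = M/A = 1254.8750/167.2500 = 7.5030 mm
θ = 301° = 5.253441 rad
V = θ·R_c·A = 5.253441·7.5030·167.2500 = 6592.412 mm³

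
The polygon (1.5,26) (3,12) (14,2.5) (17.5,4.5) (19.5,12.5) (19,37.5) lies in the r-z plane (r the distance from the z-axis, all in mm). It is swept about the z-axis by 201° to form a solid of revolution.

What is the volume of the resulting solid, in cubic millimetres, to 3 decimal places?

Volume = 17796.724 mm³

Profile (r,z), 6 vertices: (1.5,26) (3,12) (14,2.5) (17.5,4.5) (19.5,12.5) (19,37.5)
edge 0: (1.5,26)→(3,12)  cross = 1.5·12 − 3·26 = -60.0000; (r_i+r_j)·cross = 4.5·-60.0000 = -270.0000
edge 1: (3,12)→(14,2.5)  cross = 3·2.5 − 14·12 = -160.5000; (r_i+r_j)·cross = 17·-160.5000 = -2728.5000
edge 2: (14,2.5)→(17.5,4.5)  cross = 14·4.5 − 17.5·2.5 = 19.2500; (r_i+r_j)·cross = 31.5·19.2500 = 606.3750
edge 3: (17.5,4.5)→(19.5,12.5)  cross = 17.5·12.5 − 19.5·4.5 = 131.0000; (r_i+r_j)·cross = 37·131.0000 = 4847.0000
edge 4: (19.5,12.5)→(19,37.5)  cross = 19.5·37.5 − 19·12.5 = 493.7500; (r_i+r_j)·cross = 38.5·493.7500 = 19009.3750
edge 5: (19,37.5)→(1.5,26)  cross = 19·26 − 1.5·37.5 = 437.7500; (r_i+r_j)·cross = 20.5·437.7500 = 8973.8750
Σcross = 861.2500 → A = |Σcross|/2 = 430.6250 mm²
Σ(r_i+r_j)·cross = 30438.1250 → first moment M = |Σ|/6 = 5073.0208
R_c = M/A = 5073.0208/430.6250 = 11.7806 mm
θ = 201° = 3.508112 rad
V = θ·R_c·A = 3.508112·11.7806·430.6250 = 17796.724 mm³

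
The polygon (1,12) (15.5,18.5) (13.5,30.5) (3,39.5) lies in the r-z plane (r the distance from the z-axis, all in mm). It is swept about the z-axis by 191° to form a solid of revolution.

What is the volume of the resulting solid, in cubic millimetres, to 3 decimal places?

Profile (r,z), 4 vertices: (1,12) (15.5,18.5) (13.5,30.5) (3,39.5)
edge 0: (1,12)→(15.5,18.5)  cross = 1·18.5 − 15.5·12 = -167.5000; (r_i+r_j)·cross = 16.5·-167.5000 = -2763.7500
edge 1: (15.5,18.5)→(13.5,30.5)  cross = 15.5·30.5 − 13.5·18.5 = 223.0000; (r_i+r_j)·cross = 29·223.0000 = 6467.0000
edge 2: (13.5,30.5)→(3,39.5)  cross = 13.5·39.5 − 3·30.5 = 441.7500; (r_i+r_j)·cross = 16.5·441.7500 = 7288.8750
edge 3: (3,39.5)→(1,12)  cross = 3·12 − 1·39.5 = -3.5000; (r_i+r_j)·cross = 4·-3.5000 = -14.0000
Σcross = 493.7500 → A = |Σcross|/2 = 246.8750 mm²
Σ(r_i+r_j)·cross = 10978.1250 → first moment M = |Σ|/6 = 1829.6875
R_c = M/A = 1829.6875/246.8750 = 7.4114 mm
θ = 191° = 3.333579 rad
V = θ·R_c·A = 3.333579·7.4114·246.8750 = 6099.408 mm³

Volume = 6099.408 mm³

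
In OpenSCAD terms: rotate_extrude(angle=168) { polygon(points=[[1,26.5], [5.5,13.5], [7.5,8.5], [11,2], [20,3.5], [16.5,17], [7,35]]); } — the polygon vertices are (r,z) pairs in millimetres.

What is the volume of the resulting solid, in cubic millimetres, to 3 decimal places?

Volume = 9389.732 mm³

Profile (r,z), 7 vertices: (1,26.5) (5.5,13.5) (7.5,8.5) (11,2) (20,3.5) (16.5,17) (7,35)
edge 0: (1,26.5)→(5.5,13.5)  cross = 1·13.5 − 5.5·26.5 = -132.2500; (r_i+r_j)·cross = 6.5·-132.2500 = -859.6250
edge 1: (5.5,13.5)→(7.5,8.5)  cross = 5.5·8.5 − 7.5·13.5 = -54.5000; (r_i+r_j)·cross = 13·-54.5000 = -708.5000
edge 2: (7.5,8.5)→(11,2)  cross = 7.5·2 − 11·8.5 = -78.5000; (r_i+r_j)·cross = 18.5·-78.5000 = -1452.2500
edge 3: (11,2)→(20,3.5)  cross = 11·3.5 − 20·2 = -1.5000; (r_i+r_j)·cross = 31·-1.5000 = -46.5000
edge 4: (20,3.5)→(16.5,17)  cross = 20·17 − 16.5·3.5 = 282.2500; (r_i+r_j)·cross = 36.5·282.2500 = 10302.1250
edge 5: (16.5,17)→(7,35)  cross = 16.5·35 − 7·17 = 458.5000; (r_i+r_j)·cross = 23.5·458.5000 = 10774.7500
edge 6: (7,35)→(1,26.5)  cross = 7·26.5 − 1·35 = 150.5000; (r_i+r_j)·cross = 8·150.5000 = 1204.0000
Σcross = 624.5000 → A = |Σcross|/2 = 312.2500 mm²
Σ(r_i+r_j)·cross = 19214.0000 → first moment M = |Σ|/6 = 3202.3333
R_c = M/A = 3202.3333/312.2500 = 10.2557 mm
θ = 168° = 2.932153 rad
V = θ·R_c·A = 2.932153·10.2557·312.2500 = 9389.732 mm³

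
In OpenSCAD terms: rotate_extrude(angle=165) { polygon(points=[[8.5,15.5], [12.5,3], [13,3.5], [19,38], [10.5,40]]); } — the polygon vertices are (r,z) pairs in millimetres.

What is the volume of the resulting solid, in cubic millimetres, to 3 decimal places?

Profile (r,z), 5 vertices: (8.5,15.5) (12.5,3) (13,3.5) (19,38) (10.5,40)
edge 0: (8.5,15.5)→(12.5,3)  cross = 8.5·3 − 12.5·15.5 = -168.2500; (r_i+r_j)·cross = 21·-168.2500 = -3533.2500
edge 1: (12.5,3)→(13,3.5)  cross = 12.5·3.5 − 13·3 = 4.7500; (r_i+r_j)·cross = 25.5·4.7500 = 121.1250
edge 2: (13,3.5)→(19,38)  cross = 13·38 − 19·3.5 = 427.5000; (r_i+r_j)·cross = 32·427.5000 = 13680.0000
edge 3: (19,38)→(10.5,40)  cross = 19·40 − 10.5·38 = 361.0000; (r_i+r_j)·cross = 29.5·361.0000 = 10649.5000
edge 4: (10.5,40)→(8.5,15.5)  cross = 10.5·15.5 − 8.5·40 = -177.2500; (r_i+r_j)·cross = 19·-177.2500 = -3367.7500
Σcross = 447.7500 → A = |Σcross|/2 = 223.8750 mm²
Σ(r_i+r_j)·cross = 17549.6250 → first moment M = |Σ|/6 = 2924.9375
R_c = M/A = 2924.9375/223.8750 = 13.0650 mm
θ = 165° = 2.879793 rad
V = θ·R_c·A = 2.879793·13.0650·223.8750 = 8423.215 mm³

Volume = 8423.215 mm³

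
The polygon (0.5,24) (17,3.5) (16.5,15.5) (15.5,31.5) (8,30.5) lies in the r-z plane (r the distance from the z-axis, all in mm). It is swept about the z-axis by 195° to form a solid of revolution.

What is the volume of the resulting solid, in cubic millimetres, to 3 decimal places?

Volume = 8745.158 mm³

Profile (r,z), 5 vertices: (0.5,24) (17,3.5) (16.5,15.5) (15.5,31.5) (8,30.5)
edge 0: (0.5,24)→(17,3.5)  cross = 0.5·3.5 − 17·24 = -406.2500; (r_i+r_j)·cross = 17.5·-406.2500 = -7109.3750
edge 1: (17,3.5)→(16.5,15.5)  cross = 17·15.5 − 16.5·3.5 = 205.7500; (r_i+r_j)·cross = 33.5·205.7500 = 6892.6250
edge 2: (16.5,15.5)→(15.5,31.5)  cross = 16.5·31.5 − 15.5·15.5 = 279.5000; (r_i+r_j)·cross = 32·279.5000 = 8944.0000
edge 3: (15.5,31.5)→(8,30.5)  cross = 15.5·30.5 − 8·31.5 = 220.7500; (r_i+r_j)·cross = 23.5·220.7500 = 5187.6250
edge 4: (8,30.5)→(0.5,24)  cross = 8·24 − 0.5·30.5 = 176.7500; (r_i+r_j)·cross = 8.5·176.7500 = 1502.3750
Σcross = 476.5000 → A = |Σcross|/2 = 238.2500 mm²
Σ(r_i+r_j)·cross = 15417.2500 → first moment M = |Σ|/6 = 2569.5417
R_c = M/A = 2569.5417/238.2500 = 10.7851 mm
θ = 195° = 3.403392 rad
V = θ·R_c·A = 3.403392·10.7851·238.2500 = 8745.158 mm³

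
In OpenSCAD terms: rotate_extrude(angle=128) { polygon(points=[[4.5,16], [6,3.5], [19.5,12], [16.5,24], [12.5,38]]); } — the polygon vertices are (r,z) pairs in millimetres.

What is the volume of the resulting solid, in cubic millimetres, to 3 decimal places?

Volume = 7055.412 mm³

Profile (r,z), 5 vertices: (4.5,16) (6,3.5) (19.5,12) (16.5,24) (12.5,38)
edge 0: (4.5,16)→(6,3.5)  cross = 4.5·3.5 − 6·16 = -80.2500; (r_i+r_j)·cross = 10.5·-80.2500 = -842.6250
edge 1: (6,3.5)→(19.5,12)  cross = 6·12 − 19.5·3.5 = 3.7500; (r_i+r_j)·cross = 25.5·3.7500 = 95.6250
edge 2: (19.5,12)→(16.5,24)  cross = 19.5·24 − 16.5·12 = 270.0000; (r_i+r_j)·cross = 36·270.0000 = 9720.0000
edge 3: (16.5,24)→(12.5,38)  cross = 16.5·38 − 12.5·24 = 327.0000; (r_i+r_j)·cross = 29·327.0000 = 9483.0000
edge 4: (12.5,38)→(4.5,16)  cross = 12.5·16 − 4.5·38 = 29.0000; (r_i+r_j)·cross = 17·29.0000 = 493.0000
Σcross = 549.5000 → A = |Σcross|/2 = 274.7500 mm²
Σ(r_i+r_j)·cross = 18949.0000 → first moment M = |Σ|/6 = 3158.1667
R_c = M/A = 3158.1667/274.7500 = 11.4947 mm
θ = 128° = 2.234021 rad
V = θ·R_c·A = 2.234021·11.4947·274.7500 = 7055.412 mm³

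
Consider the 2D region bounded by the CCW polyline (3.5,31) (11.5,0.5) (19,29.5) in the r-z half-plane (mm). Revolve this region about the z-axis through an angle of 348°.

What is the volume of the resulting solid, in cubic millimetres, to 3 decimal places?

Profile (r,z), 3 vertices: (3.5,31) (11.5,0.5) (19,29.5)
edge 0: (3.5,31)→(11.5,0.5)  cross = 3.5·0.5 − 11.5·31 = -354.7500; (r_i+r_j)·cross = 15·-354.7500 = -5321.2500
edge 1: (11.5,0.5)→(19,29.5)  cross = 11.5·29.5 − 19·0.5 = 329.7500; (r_i+r_j)·cross = 30.5·329.7500 = 10057.3750
edge 2: (19,29.5)→(3.5,31)  cross = 19·31 − 3.5·29.5 = 485.7500; (r_i+r_j)·cross = 22.5·485.7500 = 10929.3750
Σcross = 460.7500 → A = |Σcross|/2 = 230.3750 mm²
Σ(r_i+r_j)·cross = 15665.5000 → first moment M = |Σ|/6 = 2610.9167
R_c = M/A = 2610.9167/230.3750 = 11.3333 mm
θ = 348° = 6.073746 rad
V = θ·R_c·A = 6.073746·11.3333·230.3750 = 15858.044 mm³

Volume = 15858.044 mm³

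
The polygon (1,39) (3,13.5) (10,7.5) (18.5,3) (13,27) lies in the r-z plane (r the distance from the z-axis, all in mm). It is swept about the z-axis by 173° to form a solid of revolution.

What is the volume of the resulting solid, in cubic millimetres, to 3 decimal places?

Profile (r,z), 5 vertices: (1,39) (3,13.5) (10,7.5) (18.5,3) (13,27)
edge 0: (1,39)→(3,13.5)  cross = 1·13.5 − 3·39 = -103.5000; (r_i+r_j)·cross = 4·-103.5000 = -414.0000
edge 1: (3,13.5)→(10,7.5)  cross = 3·7.5 − 10·13.5 = -112.5000; (r_i+r_j)·cross = 13·-112.5000 = -1462.5000
edge 2: (10,7.5)→(18.5,3)  cross = 10·3 − 18.5·7.5 = -108.7500; (r_i+r_j)·cross = 28.5·-108.7500 = -3099.3750
edge 3: (18.5,3)→(13,27)  cross = 18.5·27 − 13·3 = 460.5000; (r_i+r_j)·cross = 31.5·460.5000 = 14505.7500
edge 4: (13,27)→(1,39)  cross = 13·39 − 1·27 = 480.0000; (r_i+r_j)·cross = 14·480.0000 = 6720.0000
Σcross = 615.7500 → A = |Σcross|/2 = 307.8750 mm²
Σ(r_i+r_j)·cross = 16249.8750 → first moment M = |Σ|/6 = 2708.3125
R_c = M/A = 2708.3125/307.8750 = 8.7968 mm
θ = 173° = 3.019420 rad
V = θ·R_c·A = 3.019420·8.7968·307.8750 = 8177.532 mm³

Volume = 8177.532 mm³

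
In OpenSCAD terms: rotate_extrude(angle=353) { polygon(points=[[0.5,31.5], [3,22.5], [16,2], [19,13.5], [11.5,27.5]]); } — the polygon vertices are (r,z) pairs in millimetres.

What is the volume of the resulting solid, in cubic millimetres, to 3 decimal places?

Volume = 14987.432 mm³

Profile (r,z), 5 vertices: (0.5,31.5) (3,22.5) (16,2) (19,13.5) (11.5,27.5)
edge 0: (0.5,31.5)→(3,22.5)  cross = 0.5·22.5 − 3·31.5 = -83.2500; (r_i+r_j)·cross = 3.5·-83.2500 = -291.3750
edge 1: (3,22.5)→(16,2)  cross = 3·2 − 16·22.5 = -354.0000; (r_i+r_j)·cross = 19·-354.0000 = -6726.0000
edge 2: (16,2)→(19,13.5)  cross = 16·13.5 − 19·2 = 178.0000; (r_i+r_j)·cross = 35·178.0000 = 6230.0000
edge 3: (19,13.5)→(11.5,27.5)  cross = 19·27.5 − 11.5·13.5 = 367.2500; (r_i+r_j)·cross = 30.5·367.2500 = 11201.1250
edge 4: (11.5,27.5)→(0.5,31.5)  cross = 11.5·31.5 − 0.5·27.5 = 348.5000; (r_i+r_j)·cross = 12·348.5000 = 4182.0000
Σcross = 456.5000 → A = |Σcross|/2 = 228.2500 mm²
Σ(r_i+r_j)·cross = 14595.7500 → first moment M = |Σ|/6 = 2432.6250
R_c = M/A = 2432.6250/228.2500 = 10.6577 mm
θ = 353° = 6.161012 rad
V = θ·R_c·A = 6.161012·10.6577·228.2500 = 14987.432 mm³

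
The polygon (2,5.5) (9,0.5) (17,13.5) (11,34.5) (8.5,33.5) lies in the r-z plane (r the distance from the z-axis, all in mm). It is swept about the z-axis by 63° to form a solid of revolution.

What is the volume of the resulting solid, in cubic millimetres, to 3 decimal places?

Profile (r,z), 5 vertices: (2,5.5) (9,0.5) (17,13.5) (11,34.5) (8.5,33.5)
edge 0: (2,5.5)→(9,0.5)  cross = 2·0.5 − 9·5.5 = -48.5000; (r_i+r_j)·cross = 11·-48.5000 = -533.5000
edge 1: (9,0.5)→(17,13.5)  cross = 9·13.5 − 17·0.5 = 113.0000; (r_i+r_j)·cross = 26·113.0000 = 2938.0000
edge 2: (17,13.5)→(11,34.5)  cross = 17·34.5 − 11·13.5 = 438.0000; (r_i+r_j)·cross = 28·438.0000 = 12264.0000
edge 3: (11,34.5)→(8.5,33.5)  cross = 11·33.5 − 8.5·34.5 = 75.2500; (r_i+r_j)·cross = 19.5·75.2500 = 1467.3750
edge 4: (8.5,33.5)→(2,5.5)  cross = 8.5·5.5 − 2·33.5 = -20.2500; (r_i+r_j)·cross = 10.5·-20.2500 = -212.6250
Σcross = 557.5000 → A = |Σcross|/2 = 278.7500 mm²
Σ(r_i+r_j)·cross = 15923.2500 → first moment M = |Σ|/6 = 2653.8750
R_c = M/A = 2653.8750/278.7500 = 9.5206 mm
θ = 63° = 1.099557 rad
V = θ·R_c·A = 1.099557·9.5206·278.7500 = 2918.088 mm³

Volume = 2918.088 mm³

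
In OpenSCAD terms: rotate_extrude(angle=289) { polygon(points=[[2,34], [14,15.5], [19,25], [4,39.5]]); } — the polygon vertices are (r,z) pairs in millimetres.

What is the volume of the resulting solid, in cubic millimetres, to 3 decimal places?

Profile (r,z), 4 vertices: (2,34) (14,15.5) (19,25) (4,39.5)
edge 0: (2,34)→(14,15.5)  cross = 2·15.5 − 14·34 = -445.0000; (r_i+r_j)·cross = 16·-445.0000 = -7120.0000
edge 1: (14,15.5)→(19,25)  cross = 14·25 − 19·15.5 = 55.5000; (r_i+r_j)·cross = 33·55.5000 = 1831.5000
edge 2: (19,25)→(4,39.5)  cross = 19·39.5 − 4·25 = 650.5000; (r_i+r_j)·cross = 23·650.5000 = 14961.5000
edge 3: (4,39.5)→(2,34)  cross = 4·34 − 2·39.5 = 57.0000; (r_i+r_j)·cross = 6·57.0000 = 342.0000
Σcross = 318.0000 → A = |Σcross|/2 = 159.0000 mm²
Σ(r_i+r_j)·cross = 10015.0000 → first moment M = |Σ|/6 = 1669.1667
R_c = M/A = 1669.1667/159.0000 = 10.4979 mm
θ = 289° = 5.044002 rad
V = θ·R_c·A = 5.044002·10.4979·159.0000 = 8419.279 mm³

Volume = 8419.279 mm³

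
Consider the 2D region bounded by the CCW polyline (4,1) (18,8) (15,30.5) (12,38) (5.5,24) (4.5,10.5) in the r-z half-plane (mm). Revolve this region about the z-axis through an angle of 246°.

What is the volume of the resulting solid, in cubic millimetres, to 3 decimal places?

Profile (r,z), 6 vertices: (4,1) (18,8) (15,30.5) (12,38) (5.5,24) (4.5,10.5)
edge 0: (4,1)→(18,8)  cross = 4·8 − 18·1 = 14.0000; (r_i+r_j)·cross = 22·14.0000 = 308.0000
edge 1: (18,8)→(15,30.5)  cross = 18·30.5 − 15·8 = 429.0000; (r_i+r_j)·cross = 33·429.0000 = 14157.0000
edge 2: (15,30.5)→(12,38)  cross = 15·38 − 12·30.5 = 204.0000; (r_i+r_j)·cross = 27·204.0000 = 5508.0000
edge 3: (12,38)→(5.5,24)  cross = 12·24 − 5.5·38 = 79.0000; (r_i+r_j)·cross = 17.5·79.0000 = 1382.5000
edge 4: (5.5,24)→(4.5,10.5)  cross = 5.5·10.5 − 4.5·24 = -50.2500; (r_i+r_j)·cross = 10·-50.2500 = -502.5000
edge 5: (4.5,10.5)→(4,1)  cross = 4.5·1 − 4·10.5 = -37.5000; (r_i+r_j)·cross = 8.5·-37.5000 = -318.7500
Σcross = 638.2500 → A = |Σcross|/2 = 319.1250 mm²
Σ(r_i+r_j)·cross = 20534.2500 → first moment M = |Σ|/6 = 3422.3750
R_c = M/A = 3422.3750/319.1250 = 10.7242 mm
θ = 246° = 4.293510 rad
V = θ·R_c·A = 4.293510·10.7242·319.1250 = 14694.001 mm³

Volume = 14694.001 mm³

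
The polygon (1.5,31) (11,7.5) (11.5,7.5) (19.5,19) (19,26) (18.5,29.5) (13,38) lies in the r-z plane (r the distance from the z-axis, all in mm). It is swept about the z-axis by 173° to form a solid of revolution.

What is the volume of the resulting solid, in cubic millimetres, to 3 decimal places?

Volume = 10928.789 mm³

Profile (r,z), 7 vertices: (1.5,31) (11,7.5) (11.5,7.5) (19.5,19) (19,26) (18.5,29.5) (13,38)
edge 0: (1.5,31)→(11,7.5)  cross = 1.5·7.5 − 11·31 = -329.7500; (r_i+r_j)·cross = 12.5·-329.7500 = -4121.8750
edge 1: (11,7.5)→(11.5,7.5)  cross = 11·7.5 − 11.5·7.5 = -3.7500; (r_i+r_j)·cross = 22.5·-3.7500 = -84.3750
edge 2: (11.5,7.5)→(19.5,19)  cross = 11.5·19 − 19.5·7.5 = 72.2500; (r_i+r_j)·cross = 31·72.2500 = 2239.7500
edge 3: (19.5,19)→(19,26)  cross = 19.5·26 − 19·19 = 146.0000; (r_i+r_j)·cross = 38.5·146.0000 = 5621.0000
edge 4: (19,26)→(18.5,29.5)  cross = 19·29.5 − 18.5·26 = 79.5000; (r_i+r_j)·cross = 37.5·79.5000 = 2981.2500
edge 5: (18.5,29.5)→(13,38)  cross = 18.5·38 − 13·29.5 = 319.5000; (r_i+r_j)·cross = 31.5·319.5000 = 10064.2500
edge 6: (13,38)→(1.5,31)  cross = 13·31 − 1.5·38 = 346.0000; (r_i+r_j)·cross = 14.5·346.0000 = 5017.0000
Σcross = 629.7500 → A = |Σcross|/2 = 314.8750 mm²
Σ(r_i+r_j)·cross = 21717.0000 → first moment M = |Σ|/6 = 3619.5000
R_c = M/A = 3619.5000/314.8750 = 11.4950 mm
θ = 173° = 3.019420 rad
V = θ·R_c·A = 3.019420·11.4950·314.8750 = 10928.789 mm³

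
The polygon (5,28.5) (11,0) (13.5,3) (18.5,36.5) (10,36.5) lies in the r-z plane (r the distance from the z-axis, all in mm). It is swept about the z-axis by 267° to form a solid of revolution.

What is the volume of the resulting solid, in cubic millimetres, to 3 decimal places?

Volume = 15660.902 mm³

Profile (r,z), 5 vertices: (5,28.5) (11,0) (13.5,3) (18.5,36.5) (10,36.5)
edge 0: (5,28.5)→(11,0)  cross = 5·0 − 11·28.5 = -313.5000; (r_i+r_j)·cross = 16·-313.5000 = -5016.0000
edge 1: (11,0)→(13.5,3)  cross = 11·3 − 13.5·0 = 33.0000; (r_i+r_j)·cross = 24.5·33.0000 = 808.5000
edge 2: (13.5,3)→(18.5,36.5)  cross = 13.5·36.5 − 18.5·3 = 437.2500; (r_i+r_j)·cross = 32·437.2500 = 13992.0000
edge 3: (18.5,36.5)→(10,36.5)  cross = 18.5·36.5 − 10·36.5 = 310.2500; (r_i+r_j)·cross = 28.5·310.2500 = 8842.1250
edge 4: (10,36.5)→(5,28.5)  cross = 10·28.5 − 5·36.5 = 102.5000; (r_i+r_j)·cross = 15·102.5000 = 1537.5000
Σcross = 569.5000 → A = |Σcross|/2 = 284.7500 mm²
Σ(r_i+r_j)·cross = 20164.1250 → first moment M = |Σ|/6 = 3360.6875
R_c = M/A = 3360.6875/284.7500 = 11.8022 mm
θ = 267° = 4.660029 rad
V = θ·R_c·A = 4.660029·11.8022·284.7500 = 15660.902 mm³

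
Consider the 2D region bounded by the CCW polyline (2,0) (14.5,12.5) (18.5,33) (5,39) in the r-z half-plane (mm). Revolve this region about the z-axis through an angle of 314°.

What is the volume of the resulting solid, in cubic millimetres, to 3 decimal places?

Profile (r,z), 4 vertices: (2,0) (14.5,12.5) (18.5,33) (5,39)
edge 0: (2,0)→(14.5,12.5)  cross = 2·12.5 − 14.5·0 = 25.0000; (r_i+r_j)·cross = 16.5·25.0000 = 412.5000
edge 1: (14.5,12.5)→(18.5,33)  cross = 14.5·33 − 18.5·12.5 = 247.2500; (r_i+r_j)·cross = 33·247.2500 = 8159.2500
edge 2: (18.5,33)→(5,39)  cross = 18.5·39 − 5·33 = 556.5000; (r_i+r_j)·cross = 23.5·556.5000 = 13077.7500
edge 3: (5,39)→(2,0)  cross = 5·0 − 2·39 = -78.0000; (r_i+r_j)·cross = 7·-78.0000 = -546.0000
Σcross = 750.7500 → A = |Σcross|/2 = 375.3750 mm²
Σ(r_i+r_j)·cross = 21103.5000 → first moment M = |Σ|/6 = 3517.2500
R_c = M/A = 3517.2500/375.3750 = 9.3700 mm
θ = 314° = 5.480334 rad
V = θ·R_c·A = 5.480334·9.3700·375.3750 = 19275.704 mm³

Volume = 19275.704 mm³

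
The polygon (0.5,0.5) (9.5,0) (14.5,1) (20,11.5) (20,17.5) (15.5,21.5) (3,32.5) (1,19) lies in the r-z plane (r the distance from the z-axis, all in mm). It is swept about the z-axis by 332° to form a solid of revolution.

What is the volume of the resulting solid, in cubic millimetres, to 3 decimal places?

Profile (r,z), 8 vertices: (0.5,0.5) (9.5,0) (14.5,1) (20,11.5) (20,17.5) (15.5,21.5) (3,32.5) (1,19)
edge 0: (0.5,0.5)→(9.5,0)  cross = 0.5·0 − 9.5·0.5 = -4.7500; (r_i+r_j)·cross = 10·-4.7500 = -47.5000
edge 1: (9.5,0)→(14.5,1)  cross = 9.5·1 − 14.5·0 = 9.5000; (r_i+r_j)·cross = 24·9.5000 = 228.0000
edge 2: (14.5,1)→(20,11.5)  cross = 14.5·11.5 − 20·1 = 146.7500; (r_i+r_j)·cross = 34.5·146.7500 = 5062.8750
edge 3: (20,11.5)→(20,17.5)  cross = 20·17.5 − 20·11.5 = 120.0000; (r_i+r_j)·cross = 40·120.0000 = 4800.0000
edge 4: (20,17.5)→(15.5,21.5)  cross = 20·21.5 − 15.5·17.5 = 158.7500; (r_i+r_j)·cross = 35.5·158.7500 = 5635.6250
edge 5: (15.5,21.5)→(3,32.5)  cross = 15.5·32.5 − 3·21.5 = 439.2500; (r_i+r_j)·cross = 18.5·439.2500 = 8126.1250
edge 6: (3,32.5)→(1,19)  cross = 3·19 − 1·32.5 = 24.5000; (r_i+r_j)·cross = 4·24.5000 = 98.0000
edge 7: (1,19)→(0.5,0.5)  cross = 1·0.5 − 0.5·19 = -9.0000; (r_i+r_j)·cross = 1.5·-9.0000 = -13.5000
Σcross = 885.0000 → A = |Σcross|/2 = 442.5000 mm²
Σ(r_i+r_j)·cross = 23889.6250 → first moment M = |Σ|/6 = 3981.6042
R_c = M/A = 3981.6042/442.5000 = 8.9980 mm
θ = 332° = 5.794493 rad
V = θ·R_c·A = 5.794493·8.9980·442.5000 = 23071.378 mm³

Volume = 23071.378 mm³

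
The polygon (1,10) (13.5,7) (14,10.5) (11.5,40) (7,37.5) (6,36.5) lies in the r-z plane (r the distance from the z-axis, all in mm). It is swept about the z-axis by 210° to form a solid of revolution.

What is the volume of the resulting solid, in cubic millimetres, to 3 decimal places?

Profile (r,z), 6 vertices: (1,10) (13.5,7) (14,10.5) (11.5,40) (7,37.5) (6,36.5)
edge 0: (1,10)→(13.5,7)  cross = 1·7 − 13.5·10 = -128.0000; (r_i+r_j)·cross = 14.5·-128.0000 = -1856.0000
edge 1: (13.5,7)→(14,10.5)  cross = 13.5·10.5 − 14·7 = 43.7500; (r_i+r_j)·cross = 27.5·43.7500 = 1203.1250
edge 2: (14,10.5)→(11.5,40)  cross = 14·40 − 11.5·10.5 = 439.2500; (r_i+r_j)·cross = 25.5·439.2500 = 11200.8750
edge 3: (11.5,40)→(7,37.5)  cross = 11.5·37.5 − 7·40 = 151.2500; (r_i+r_j)·cross = 18.5·151.2500 = 2798.1250
edge 4: (7,37.5)→(6,36.5)  cross = 7·36.5 − 6·37.5 = 30.5000; (r_i+r_j)·cross = 13·30.5000 = 396.5000
edge 5: (6,36.5)→(1,10)  cross = 6·10 − 1·36.5 = 23.5000; (r_i+r_j)·cross = 7·23.5000 = 164.5000
Σcross = 560.2500 → A = |Σcross|/2 = 280.1250 mm²
Σ(r_i+r_j)·cross = 13907.1250 → first moment M = |Σ|/6 = 2317.8542
R_c = M/A = 2317.8542/280.1250 = 8.2744 mm
θ = 210° = 3.665191 rad
V = θ·R_c·A = 3.665191·8.2744·280.1250 = 8495.379 mm³

Volume = 8495.379 mm³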